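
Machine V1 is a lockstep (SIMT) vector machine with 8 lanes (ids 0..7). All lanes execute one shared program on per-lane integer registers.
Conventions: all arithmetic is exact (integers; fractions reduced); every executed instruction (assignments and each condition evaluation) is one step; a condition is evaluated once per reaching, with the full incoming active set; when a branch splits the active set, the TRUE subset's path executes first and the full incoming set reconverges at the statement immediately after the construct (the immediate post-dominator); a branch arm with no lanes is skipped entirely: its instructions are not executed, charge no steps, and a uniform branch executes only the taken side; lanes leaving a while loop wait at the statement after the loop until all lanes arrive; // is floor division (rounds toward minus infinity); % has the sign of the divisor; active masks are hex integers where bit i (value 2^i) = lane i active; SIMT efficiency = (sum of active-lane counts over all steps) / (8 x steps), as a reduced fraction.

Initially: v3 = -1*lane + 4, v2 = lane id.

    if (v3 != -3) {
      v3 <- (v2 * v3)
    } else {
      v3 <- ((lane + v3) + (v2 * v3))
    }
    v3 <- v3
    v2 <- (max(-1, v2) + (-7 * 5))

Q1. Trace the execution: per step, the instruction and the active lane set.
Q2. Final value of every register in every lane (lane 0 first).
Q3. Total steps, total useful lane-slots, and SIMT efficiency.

step 0: eval (v3 != -3)              0xff
step 1: v3 <- (v2 * v3)              0x7f
step 2: v3 <- ((lane + v3) + (v2 * v3)) 0x80
step 3: v3 <- v3                     0xff
step 4: v2 <- (max(-1, v2) + (-7 * 5)) 0xff

Answer: 5 steps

v3: 0,3,4,3,0,-5,-12,-17
v2: -35,-34,-33,-32,-31,-30,-29,-28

steps = 5; useful = 32; efficiency = 32/40 = 4/5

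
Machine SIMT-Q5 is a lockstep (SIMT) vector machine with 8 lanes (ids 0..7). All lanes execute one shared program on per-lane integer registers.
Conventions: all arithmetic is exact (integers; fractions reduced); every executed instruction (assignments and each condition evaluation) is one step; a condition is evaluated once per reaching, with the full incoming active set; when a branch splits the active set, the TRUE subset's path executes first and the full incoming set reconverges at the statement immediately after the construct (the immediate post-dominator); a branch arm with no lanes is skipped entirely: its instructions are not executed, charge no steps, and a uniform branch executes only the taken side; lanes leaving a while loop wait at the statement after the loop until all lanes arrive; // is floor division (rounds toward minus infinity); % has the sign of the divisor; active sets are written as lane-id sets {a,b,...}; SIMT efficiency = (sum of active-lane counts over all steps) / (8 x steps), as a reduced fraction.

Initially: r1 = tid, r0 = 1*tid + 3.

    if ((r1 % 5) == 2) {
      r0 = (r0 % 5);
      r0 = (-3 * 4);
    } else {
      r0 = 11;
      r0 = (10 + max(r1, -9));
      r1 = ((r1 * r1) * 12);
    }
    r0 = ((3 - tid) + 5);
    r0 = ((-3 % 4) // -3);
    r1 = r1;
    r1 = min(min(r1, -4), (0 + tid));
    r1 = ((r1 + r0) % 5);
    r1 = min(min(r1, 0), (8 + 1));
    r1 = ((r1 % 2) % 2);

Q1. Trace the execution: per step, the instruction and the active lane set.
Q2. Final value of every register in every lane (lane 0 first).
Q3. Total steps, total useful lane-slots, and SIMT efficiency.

step 0: eval ((r1 % 5) == 2)         {0,1,2,3,4,5,6,7}
step 1: r0 <- (r0 % 5)               {2,7}
step 2: r0 <- (-3 * 4)               {2,7}
step 3: r0 <- 11                     {0,1,3,4,5,6}
step 4: r0 <- (10 + max(r1, -9))     {0,1,3,4,5,6}
step 5: r1 <- ((r1 * r1) * 12)       {0,1,3,4,5,6}
step 6: r0 <- ((3 - tid) + 5)        {0,1,2,3,4,5,6,7}
step 7: r0 <- ((-3 % 4) // -3)       {0,1,2,3,4,5,6,7}
step 8: r1 <- r1                     {0,1,2,3,4,5,6,7}
step 9: r1 <- min(min(r1, -4), (0 + tid)) {0,1,2,3,4,5,6,7}
step 10: r1 <- ((r1 + r0) % 5)        {0,1,2,3,4,5,6,7}
step 11: r1 <- min(min(r1, 0), (8 + 1)) {0,1,2,3,4,5,6,7}
step 12: r1 <- ((r1 % 2) % 2)         {0,1,2,3,4,5,6,7}

Answer: 13 steps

r1: 0,0,0,0,0,0,0,0
r0: -1,-1,-1,-1,-1,-1,-1,-1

steps = 13; useful = 86; efficiency = 86/104 = 43/52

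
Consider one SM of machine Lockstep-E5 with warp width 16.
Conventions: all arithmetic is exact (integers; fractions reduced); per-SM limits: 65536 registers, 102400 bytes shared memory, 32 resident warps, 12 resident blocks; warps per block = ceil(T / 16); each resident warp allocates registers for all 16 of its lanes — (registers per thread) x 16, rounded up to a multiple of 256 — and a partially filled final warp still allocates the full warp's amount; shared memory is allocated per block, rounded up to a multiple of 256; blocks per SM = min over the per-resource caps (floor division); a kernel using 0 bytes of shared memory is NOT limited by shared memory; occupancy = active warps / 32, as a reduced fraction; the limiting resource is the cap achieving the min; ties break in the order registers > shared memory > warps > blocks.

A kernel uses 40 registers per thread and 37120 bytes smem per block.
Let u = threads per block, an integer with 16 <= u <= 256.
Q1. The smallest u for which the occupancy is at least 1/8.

Answer: u = 17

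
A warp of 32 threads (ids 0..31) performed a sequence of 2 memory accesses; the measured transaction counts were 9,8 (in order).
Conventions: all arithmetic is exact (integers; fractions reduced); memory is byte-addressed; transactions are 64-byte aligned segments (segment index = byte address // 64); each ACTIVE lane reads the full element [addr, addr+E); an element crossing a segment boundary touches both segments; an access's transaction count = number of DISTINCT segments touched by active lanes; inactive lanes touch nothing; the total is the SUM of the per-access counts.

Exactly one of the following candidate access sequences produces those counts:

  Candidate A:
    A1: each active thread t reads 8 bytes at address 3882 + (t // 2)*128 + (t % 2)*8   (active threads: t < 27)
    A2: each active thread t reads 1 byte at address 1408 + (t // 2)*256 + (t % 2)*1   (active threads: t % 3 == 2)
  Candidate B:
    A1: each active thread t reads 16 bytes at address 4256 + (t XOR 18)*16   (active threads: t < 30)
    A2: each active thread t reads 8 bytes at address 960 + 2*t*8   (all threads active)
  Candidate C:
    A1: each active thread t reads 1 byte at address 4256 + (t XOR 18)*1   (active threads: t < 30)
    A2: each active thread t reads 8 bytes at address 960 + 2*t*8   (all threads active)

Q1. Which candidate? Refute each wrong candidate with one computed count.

A: A1 gives 14 transactions, not 9
C: A1 gives 1 transaction, not 9
B: all counts match (9,8)

Answer: B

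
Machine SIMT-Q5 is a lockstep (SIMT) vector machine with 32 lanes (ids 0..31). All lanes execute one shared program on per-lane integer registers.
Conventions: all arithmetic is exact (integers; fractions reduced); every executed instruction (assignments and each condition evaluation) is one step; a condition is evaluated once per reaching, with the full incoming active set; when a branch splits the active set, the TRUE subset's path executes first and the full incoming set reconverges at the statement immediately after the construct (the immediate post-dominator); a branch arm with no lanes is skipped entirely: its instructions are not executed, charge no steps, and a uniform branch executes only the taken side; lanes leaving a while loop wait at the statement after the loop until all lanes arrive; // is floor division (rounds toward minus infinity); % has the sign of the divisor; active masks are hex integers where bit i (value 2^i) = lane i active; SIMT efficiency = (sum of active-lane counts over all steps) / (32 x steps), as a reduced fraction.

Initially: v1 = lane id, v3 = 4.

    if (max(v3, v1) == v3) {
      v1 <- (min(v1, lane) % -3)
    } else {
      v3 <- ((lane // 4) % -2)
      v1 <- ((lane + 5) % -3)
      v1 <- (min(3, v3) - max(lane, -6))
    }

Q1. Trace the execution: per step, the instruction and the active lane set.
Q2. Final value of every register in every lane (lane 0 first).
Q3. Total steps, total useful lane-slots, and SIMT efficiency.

step 0: eval (max(v3, v1) == v3)     0xffffffff
step 1: v1 <- (min(v1, lane) % -3)   0x0000001f
step 2: v3 <- ((lane // 4) % -2)     0xffffffe0
step 3: v1 <- ((lane + 5) % -3)      0xffffffe0
step 4: v1 <- (min(3, v3) - max(lane, -6)) 0xffffffe0

Answer: 5 steps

v1: 0,-2,-1,0,-2,-6,-7,-8,-8,-9,-10,-11,-13,-14,-15,-16,-16,-17,-18,-19,-21,-22,-23,-24,-24,-25,-26,-27,-29,-30,-31,-32
v3: 4,4,4,4,4,-1,-1,-1,0,0,0,0,-1,-1,-1,-1,0,0,0,0,-1,-1,-1,-1,0,0,0,0,-1,-1,-1,-1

steps = 5; useful = 118; efficiency = 118/160 = 59/80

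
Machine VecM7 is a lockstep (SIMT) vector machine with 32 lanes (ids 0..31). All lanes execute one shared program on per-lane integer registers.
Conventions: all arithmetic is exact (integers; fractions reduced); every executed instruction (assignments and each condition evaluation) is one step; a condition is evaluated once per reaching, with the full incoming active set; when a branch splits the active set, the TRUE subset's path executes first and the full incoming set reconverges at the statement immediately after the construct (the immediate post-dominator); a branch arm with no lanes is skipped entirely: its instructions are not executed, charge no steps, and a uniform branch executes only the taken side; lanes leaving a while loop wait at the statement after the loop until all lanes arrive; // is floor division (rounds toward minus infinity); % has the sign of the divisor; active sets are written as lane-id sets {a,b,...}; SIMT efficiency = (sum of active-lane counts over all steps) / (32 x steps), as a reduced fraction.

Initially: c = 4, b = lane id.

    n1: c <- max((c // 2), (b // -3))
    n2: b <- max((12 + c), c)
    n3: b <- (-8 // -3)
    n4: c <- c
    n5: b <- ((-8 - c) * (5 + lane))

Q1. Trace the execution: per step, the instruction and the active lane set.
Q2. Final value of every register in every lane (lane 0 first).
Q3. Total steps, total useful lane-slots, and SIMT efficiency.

step 0: c <- max((c // 2), (b // -3)) {0,1,2,3,4,5,6,7,8,9,10,11,12,13,14,15,16,17,18,19,20,21,22,23,24,25,26,27,28,29,30,31}
step 1: b <- max((12 + c), c)        {0,1,2,3,4,5,6,7,8,9,10,11,12,13,14,15,16,17,18,19,20,21,22,23,24,25,26,27,28,29,30,31}
step 2: b <- (-8 // -3)              {0,1,2,3,4,5,6,7,8,9,10,11,12,13,14,15,16,17,18,19,20,21,22,23,24,25,26,27,28,29,30,31}
step 3: c <- c                       {0,1,2,3,4,5,6,7,8,9,10,11,12,13,14,15,16,17,18,19,20,21,22,23,24,25,26,27,28,29,30,31}
step 4: b <- ((-8 - c) * (5 + lane)) {0,1,2,3,4,5,6,7,8,9,10,11,12,13,14,15,16,17,18,19,20,21,22,23,24,25,26,27,28,29,30,31}

Answer: 5 steps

c: 2,2,2,2,2,2,2,2,2,2,2,2,2,2,2,2,2,2,2,2,2,2,2,2,2,2,2,2,2,2,2,2
b: -50,-60,-70,-80,-90,-100,-110,-120,-130,-140,-150,-160,-170,-180,-190,-200,-210,-220,-230,-240,-250,-260,-270,-280,-290,-300,-310,-320,-330,-340,-350,-360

steps = 5; useful = 160; efficiency = 160/160 = 1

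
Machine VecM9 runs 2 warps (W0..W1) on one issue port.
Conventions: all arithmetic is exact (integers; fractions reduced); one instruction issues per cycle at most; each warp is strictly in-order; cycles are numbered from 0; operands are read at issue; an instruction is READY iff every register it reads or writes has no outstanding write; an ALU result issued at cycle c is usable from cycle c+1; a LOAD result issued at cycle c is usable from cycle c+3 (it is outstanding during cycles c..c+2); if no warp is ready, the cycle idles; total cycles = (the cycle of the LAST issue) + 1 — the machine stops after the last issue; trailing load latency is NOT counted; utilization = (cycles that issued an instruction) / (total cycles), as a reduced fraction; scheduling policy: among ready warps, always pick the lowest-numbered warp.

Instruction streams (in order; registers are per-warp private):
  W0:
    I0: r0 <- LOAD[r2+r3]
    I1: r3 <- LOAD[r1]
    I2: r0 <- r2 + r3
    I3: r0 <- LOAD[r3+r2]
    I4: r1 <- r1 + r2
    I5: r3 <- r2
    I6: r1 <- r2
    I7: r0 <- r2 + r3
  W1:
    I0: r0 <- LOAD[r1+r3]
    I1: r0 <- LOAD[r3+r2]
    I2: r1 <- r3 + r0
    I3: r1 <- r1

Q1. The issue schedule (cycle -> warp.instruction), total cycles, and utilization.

cycle 0: W0.I0
cycle 1: W0.I1
cycle 2: W1.I0
cycle 3: idle
cycle 4: W0.I2
cycle 5: W0.I3
cycle 6: W0.I4
cycle 7: W0.I5
cycle 8: W0.I6
cycle 9: W0.I7
cycle 10: W1.I1
cycle 11: idle
cycle 12: idle
cycle 13: W1.I2
cycle 14: W1.I3

Answer: 15 cycles, utilization 4/5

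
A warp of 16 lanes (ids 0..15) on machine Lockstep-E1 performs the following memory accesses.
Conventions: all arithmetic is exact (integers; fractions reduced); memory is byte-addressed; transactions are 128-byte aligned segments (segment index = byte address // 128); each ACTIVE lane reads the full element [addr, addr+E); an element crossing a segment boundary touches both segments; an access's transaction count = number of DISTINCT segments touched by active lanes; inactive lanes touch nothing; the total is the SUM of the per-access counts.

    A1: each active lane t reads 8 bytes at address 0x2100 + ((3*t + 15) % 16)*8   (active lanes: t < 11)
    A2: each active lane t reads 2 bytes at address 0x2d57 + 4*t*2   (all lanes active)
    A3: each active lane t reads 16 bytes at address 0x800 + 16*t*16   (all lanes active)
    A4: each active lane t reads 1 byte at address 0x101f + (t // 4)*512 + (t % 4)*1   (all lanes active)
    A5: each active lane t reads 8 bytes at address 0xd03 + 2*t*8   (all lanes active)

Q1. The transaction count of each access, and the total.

A1: 1 transaction
A2: 2 transactions
A3: 16 transactions
A4: 4 transactions
A5: 2 transactions

Answer: 1,2,16,4,2; total 25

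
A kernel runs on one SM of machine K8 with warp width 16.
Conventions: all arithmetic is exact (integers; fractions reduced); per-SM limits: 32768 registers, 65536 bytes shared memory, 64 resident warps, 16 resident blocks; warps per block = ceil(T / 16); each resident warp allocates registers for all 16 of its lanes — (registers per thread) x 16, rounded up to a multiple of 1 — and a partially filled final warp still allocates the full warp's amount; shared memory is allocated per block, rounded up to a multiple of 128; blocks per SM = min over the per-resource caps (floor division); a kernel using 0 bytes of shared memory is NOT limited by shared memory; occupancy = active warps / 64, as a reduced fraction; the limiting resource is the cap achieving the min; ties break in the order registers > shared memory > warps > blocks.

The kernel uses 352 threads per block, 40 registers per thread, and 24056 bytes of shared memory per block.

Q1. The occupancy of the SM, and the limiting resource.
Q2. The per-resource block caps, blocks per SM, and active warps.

Answer: occupancy 11/16, limited by registers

registers: 2 blocks
shared memory: 2 blocks
warps: 2 blocks
blocks: 16 blocks

Answer: 2 blocks, 44 active warps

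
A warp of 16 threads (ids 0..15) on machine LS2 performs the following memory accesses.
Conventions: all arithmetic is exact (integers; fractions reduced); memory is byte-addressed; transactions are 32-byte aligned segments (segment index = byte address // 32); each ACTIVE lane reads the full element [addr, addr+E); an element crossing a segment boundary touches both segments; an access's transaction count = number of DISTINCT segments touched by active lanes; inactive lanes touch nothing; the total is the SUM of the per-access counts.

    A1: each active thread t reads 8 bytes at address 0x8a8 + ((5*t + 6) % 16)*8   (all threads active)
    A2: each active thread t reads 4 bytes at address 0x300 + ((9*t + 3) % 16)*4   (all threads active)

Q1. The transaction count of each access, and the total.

A1: 5 transactions
A2: 2 transactions

Answer: 5,2; total 7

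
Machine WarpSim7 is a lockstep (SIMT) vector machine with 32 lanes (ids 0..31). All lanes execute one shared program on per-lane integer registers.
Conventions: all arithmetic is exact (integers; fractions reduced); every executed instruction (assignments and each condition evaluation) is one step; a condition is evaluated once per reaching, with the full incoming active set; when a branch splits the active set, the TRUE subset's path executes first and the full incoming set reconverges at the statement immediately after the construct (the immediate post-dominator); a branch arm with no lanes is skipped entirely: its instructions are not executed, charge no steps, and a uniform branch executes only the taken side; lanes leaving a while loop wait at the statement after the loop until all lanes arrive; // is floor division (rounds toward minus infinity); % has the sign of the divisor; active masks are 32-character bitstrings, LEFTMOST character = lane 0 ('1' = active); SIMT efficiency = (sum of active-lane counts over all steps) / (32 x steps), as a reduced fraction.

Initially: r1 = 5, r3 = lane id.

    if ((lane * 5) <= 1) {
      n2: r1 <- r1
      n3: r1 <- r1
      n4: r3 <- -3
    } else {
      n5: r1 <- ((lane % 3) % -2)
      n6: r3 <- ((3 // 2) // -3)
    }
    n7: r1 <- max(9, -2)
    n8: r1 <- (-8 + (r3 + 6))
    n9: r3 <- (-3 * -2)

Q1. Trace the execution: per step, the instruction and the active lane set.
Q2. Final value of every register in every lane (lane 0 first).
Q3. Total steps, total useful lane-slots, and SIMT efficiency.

step 0: eval ((lane * 5) <= 1)       11111111111111111111111111111111
step 1: r1 <- r1                     10000000000000000000000000000000
step 2: r1 <- r1                     10000000000000000000000000000000
step 3: r3 <- -3                     10000000000000000000000000000000
step 4: r1 <- ((lane % 3) % -2)      01111111111111111111111111111111
step 5: r3 <- ((3 // 2) // -3)       01111111111111111111111111111111
step 6: r1 <- max(9, -2)             11111111111111111111111111111111
step 7: r1 <- (-8 + (r3 + 6))        11111111111111111111111111111111
step 8: r3 <- (-3 * -2)              11111111111111111111111111111111

Answer: 9 steps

r1: -5,-3,-3,-3,-3,-3,-3,-3,-3,-3,-3,-3,-3,-3,-3,-3,-3,-3,-3,-3,-3,-3,-3,-3,-3,-3,-3,-3,-3,-3,-3,-3
r3: 6,6,6,6,6,6,6,6,6,6,6,6,6,6,6,6,6,6,6,6,6,6,6,6,6,6,6,6,6,6,6,6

steps = 9; useful = 193; efficiency = 193/288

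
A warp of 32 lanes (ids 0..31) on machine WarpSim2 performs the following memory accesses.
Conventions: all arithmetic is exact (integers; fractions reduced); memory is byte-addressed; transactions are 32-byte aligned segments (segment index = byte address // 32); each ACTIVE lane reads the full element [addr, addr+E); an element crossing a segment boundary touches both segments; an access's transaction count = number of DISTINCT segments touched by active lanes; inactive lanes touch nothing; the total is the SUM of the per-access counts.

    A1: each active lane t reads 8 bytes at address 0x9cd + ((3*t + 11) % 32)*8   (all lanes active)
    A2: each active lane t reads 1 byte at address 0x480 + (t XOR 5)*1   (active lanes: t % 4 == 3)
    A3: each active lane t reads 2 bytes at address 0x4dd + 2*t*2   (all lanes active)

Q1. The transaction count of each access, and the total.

A1: 9 transactions
A2: 1 transaction
A3: 5 transactions

Answer: 9,1,5; total 15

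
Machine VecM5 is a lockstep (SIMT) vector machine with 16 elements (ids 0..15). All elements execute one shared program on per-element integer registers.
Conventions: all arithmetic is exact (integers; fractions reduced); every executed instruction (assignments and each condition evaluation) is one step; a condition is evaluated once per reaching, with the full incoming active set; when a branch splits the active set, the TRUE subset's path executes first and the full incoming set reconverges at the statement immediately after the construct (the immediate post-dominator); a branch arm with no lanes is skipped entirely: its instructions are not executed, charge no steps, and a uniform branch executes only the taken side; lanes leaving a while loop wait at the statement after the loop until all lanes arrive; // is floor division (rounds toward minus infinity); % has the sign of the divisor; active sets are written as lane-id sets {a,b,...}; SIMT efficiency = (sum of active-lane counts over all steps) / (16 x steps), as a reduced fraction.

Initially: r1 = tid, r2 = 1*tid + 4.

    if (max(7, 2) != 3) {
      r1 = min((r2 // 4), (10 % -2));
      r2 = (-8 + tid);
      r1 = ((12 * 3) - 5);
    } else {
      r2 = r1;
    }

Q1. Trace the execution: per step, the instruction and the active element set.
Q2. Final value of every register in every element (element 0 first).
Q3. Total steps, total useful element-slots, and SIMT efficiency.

step 0: eval (max(7, 2) != 3)        {0,1,2,3,4,5,6,7,8,9,10,11,12,13,14,15}
step 1: r1 <- min((r2 // 4), (10 % -2)) {0,1,2,3,4,5,6,7,8,9,10,11,12,13,14,15}
step 2: r2 <- (-8 + tid)             {0,1,2,3,4,5,6,7,8,9,10,11,12,13,14,15}
step 3: r1 <- ((12 * 3) - 5)         {0,1,2,3,4,5,6,7,8,9,10,11,12,13,14,15}

Answer: 4 steps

r1: 31,31,31,31,31,31,31,31,31,31,31,31,31,31,31,31
r2: -8,-7,-6,-5,-4,-3,-2,-1,0,1,2,3,4,5,6,7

steps = 4; useful = 64; efficiency = 64/64 = 1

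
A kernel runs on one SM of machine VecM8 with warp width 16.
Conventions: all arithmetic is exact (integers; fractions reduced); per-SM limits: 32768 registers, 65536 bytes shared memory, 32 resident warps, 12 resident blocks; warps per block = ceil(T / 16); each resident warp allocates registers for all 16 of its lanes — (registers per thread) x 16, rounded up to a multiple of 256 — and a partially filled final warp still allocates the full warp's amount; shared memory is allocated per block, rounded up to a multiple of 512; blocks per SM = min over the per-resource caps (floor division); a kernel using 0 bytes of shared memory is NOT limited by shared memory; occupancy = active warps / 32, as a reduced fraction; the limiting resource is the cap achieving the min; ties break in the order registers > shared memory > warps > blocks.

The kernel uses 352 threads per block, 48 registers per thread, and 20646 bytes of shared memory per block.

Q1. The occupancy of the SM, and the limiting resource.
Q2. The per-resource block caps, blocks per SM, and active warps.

Answer: occupancy 11/16, limited by registers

registers: 1 block
shared memory: 3 blocks
warps: 1 block
blocks: 12 blocks

Answer: 1 block, 22 active warps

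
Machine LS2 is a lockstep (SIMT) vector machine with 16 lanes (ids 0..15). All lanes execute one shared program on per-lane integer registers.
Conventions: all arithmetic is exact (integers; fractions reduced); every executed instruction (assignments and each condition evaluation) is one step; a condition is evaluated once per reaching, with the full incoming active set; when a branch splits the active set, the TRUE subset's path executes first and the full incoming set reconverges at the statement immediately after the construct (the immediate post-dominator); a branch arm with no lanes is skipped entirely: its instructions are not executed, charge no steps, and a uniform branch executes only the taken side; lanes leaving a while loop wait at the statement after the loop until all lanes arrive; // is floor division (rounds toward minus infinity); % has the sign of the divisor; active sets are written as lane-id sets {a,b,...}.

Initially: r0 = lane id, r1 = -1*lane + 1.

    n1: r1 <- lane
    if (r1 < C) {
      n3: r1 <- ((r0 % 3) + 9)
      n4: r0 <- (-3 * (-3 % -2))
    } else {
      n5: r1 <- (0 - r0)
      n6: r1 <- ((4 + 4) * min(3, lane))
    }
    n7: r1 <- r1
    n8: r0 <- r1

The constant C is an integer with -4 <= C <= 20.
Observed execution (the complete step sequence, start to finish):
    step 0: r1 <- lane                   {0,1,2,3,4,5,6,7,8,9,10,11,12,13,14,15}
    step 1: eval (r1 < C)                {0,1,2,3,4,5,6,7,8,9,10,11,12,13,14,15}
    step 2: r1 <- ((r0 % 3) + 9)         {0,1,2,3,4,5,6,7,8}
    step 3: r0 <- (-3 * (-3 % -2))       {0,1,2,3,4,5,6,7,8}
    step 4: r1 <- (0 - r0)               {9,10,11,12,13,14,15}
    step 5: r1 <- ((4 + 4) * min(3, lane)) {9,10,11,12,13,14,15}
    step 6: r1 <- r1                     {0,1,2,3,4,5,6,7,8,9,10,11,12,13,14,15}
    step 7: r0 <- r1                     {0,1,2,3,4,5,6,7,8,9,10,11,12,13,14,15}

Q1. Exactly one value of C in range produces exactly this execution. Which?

Answer: C = 9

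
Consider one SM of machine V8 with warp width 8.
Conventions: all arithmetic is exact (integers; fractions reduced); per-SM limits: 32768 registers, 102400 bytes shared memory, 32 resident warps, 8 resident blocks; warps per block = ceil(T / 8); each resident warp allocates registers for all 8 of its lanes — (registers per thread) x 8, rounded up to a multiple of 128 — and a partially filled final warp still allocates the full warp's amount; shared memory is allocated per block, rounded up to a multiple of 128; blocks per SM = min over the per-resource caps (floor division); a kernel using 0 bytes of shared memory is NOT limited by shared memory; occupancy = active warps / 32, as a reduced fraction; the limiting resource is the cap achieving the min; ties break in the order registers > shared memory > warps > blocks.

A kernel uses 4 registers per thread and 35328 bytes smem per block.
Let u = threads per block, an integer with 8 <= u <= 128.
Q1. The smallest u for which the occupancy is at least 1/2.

Answer: u = 57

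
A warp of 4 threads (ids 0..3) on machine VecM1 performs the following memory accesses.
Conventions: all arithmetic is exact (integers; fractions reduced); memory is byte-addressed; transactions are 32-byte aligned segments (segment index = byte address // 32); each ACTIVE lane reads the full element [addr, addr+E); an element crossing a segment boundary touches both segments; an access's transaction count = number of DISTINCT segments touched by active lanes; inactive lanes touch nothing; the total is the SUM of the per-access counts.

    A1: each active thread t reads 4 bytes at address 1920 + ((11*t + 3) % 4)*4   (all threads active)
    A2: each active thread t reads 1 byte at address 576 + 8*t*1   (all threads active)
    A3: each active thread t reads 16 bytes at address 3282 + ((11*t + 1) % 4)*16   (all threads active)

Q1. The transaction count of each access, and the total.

A1: 1 transaction
A2: 1 transaction
A3: 3 transactions

Answer: 1,1,3; total 5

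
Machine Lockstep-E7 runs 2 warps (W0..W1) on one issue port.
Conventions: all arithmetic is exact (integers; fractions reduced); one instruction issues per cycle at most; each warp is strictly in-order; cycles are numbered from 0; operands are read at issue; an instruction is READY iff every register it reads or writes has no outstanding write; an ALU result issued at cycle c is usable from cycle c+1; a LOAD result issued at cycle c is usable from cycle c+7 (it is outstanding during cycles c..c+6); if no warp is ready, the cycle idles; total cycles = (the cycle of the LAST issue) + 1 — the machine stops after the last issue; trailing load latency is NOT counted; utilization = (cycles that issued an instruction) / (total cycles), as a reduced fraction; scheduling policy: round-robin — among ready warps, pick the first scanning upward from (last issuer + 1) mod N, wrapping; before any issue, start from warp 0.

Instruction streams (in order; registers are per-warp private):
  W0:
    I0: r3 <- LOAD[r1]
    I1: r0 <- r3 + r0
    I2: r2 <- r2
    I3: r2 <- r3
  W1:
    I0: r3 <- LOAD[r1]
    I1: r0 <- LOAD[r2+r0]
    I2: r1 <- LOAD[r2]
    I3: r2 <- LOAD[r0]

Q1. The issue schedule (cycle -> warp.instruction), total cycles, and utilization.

cycle 0: W0.I0
cycle 1: W1.I0
cycle 2: W1.I1
cycle 3: W1.I2
cycle 4: idle
cycle 5: idle
cycle 6: idle
cycle 7: W0.I1
cycle 8: W0.I2
cycle 9: W1.I3
cycle 10: W0.I3

Answer: 11 cycles, utilization 8/11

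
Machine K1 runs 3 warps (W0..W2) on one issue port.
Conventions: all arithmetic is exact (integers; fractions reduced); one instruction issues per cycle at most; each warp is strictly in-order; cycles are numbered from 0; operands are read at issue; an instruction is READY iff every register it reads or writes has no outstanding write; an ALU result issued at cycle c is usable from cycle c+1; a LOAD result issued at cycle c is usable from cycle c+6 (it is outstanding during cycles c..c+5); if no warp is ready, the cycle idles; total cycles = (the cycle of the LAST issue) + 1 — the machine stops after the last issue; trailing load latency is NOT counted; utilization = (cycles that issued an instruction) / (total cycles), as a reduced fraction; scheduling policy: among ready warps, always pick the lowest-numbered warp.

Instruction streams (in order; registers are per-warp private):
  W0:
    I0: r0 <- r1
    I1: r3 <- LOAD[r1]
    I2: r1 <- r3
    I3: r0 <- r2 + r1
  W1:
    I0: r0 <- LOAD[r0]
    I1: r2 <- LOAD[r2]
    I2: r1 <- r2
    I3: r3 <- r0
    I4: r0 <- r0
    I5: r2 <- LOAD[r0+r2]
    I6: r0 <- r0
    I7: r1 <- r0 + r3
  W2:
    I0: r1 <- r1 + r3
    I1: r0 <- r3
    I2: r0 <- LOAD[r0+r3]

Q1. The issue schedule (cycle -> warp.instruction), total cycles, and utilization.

cycle 0: W0.I0
cycle 1: W0.I1
cycle 2: W1.I0
cycle 3: W1.I1
cycle 4: W2.I0
cycle 5: W2.I1
cycle 6: W2.I2
cycle 7: W0.I2
cycle 8: W0.I3
cycle 9: W1.I2
cycle 10: W1.I3
cycle 11: W1.I4
cycle 12: W1.I5
cycle 13: W1.I6
cycle 14: W1.I7

Answer: 15 cycles, utilization 1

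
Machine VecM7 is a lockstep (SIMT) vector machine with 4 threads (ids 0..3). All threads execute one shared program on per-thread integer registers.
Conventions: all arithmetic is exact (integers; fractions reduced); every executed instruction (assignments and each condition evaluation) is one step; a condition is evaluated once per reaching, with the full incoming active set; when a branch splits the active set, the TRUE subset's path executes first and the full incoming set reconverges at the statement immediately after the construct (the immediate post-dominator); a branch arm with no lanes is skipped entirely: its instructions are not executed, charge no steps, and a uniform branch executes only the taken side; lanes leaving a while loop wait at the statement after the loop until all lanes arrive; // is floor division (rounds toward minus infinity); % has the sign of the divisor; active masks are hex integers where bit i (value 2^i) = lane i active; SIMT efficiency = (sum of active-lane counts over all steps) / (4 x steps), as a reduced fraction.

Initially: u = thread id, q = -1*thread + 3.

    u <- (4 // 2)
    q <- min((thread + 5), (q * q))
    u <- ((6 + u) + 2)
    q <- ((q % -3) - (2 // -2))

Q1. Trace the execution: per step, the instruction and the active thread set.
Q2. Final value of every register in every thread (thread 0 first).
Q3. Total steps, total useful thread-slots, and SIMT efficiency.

step 0: u <- (4 // 2)                0xf
step 1: q <- min((thread + 5), (q * q)) 0xf
step 2: u <- ((6 + u) + 2)           0xf
step 3: q <- ((q % -3) - (2 // -2))  0xf

Answer: 4 steps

u: 10,10,10,10
q: 0,-1,-1,1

steps = 4; useful = 16; efficiency = 16/16 = 1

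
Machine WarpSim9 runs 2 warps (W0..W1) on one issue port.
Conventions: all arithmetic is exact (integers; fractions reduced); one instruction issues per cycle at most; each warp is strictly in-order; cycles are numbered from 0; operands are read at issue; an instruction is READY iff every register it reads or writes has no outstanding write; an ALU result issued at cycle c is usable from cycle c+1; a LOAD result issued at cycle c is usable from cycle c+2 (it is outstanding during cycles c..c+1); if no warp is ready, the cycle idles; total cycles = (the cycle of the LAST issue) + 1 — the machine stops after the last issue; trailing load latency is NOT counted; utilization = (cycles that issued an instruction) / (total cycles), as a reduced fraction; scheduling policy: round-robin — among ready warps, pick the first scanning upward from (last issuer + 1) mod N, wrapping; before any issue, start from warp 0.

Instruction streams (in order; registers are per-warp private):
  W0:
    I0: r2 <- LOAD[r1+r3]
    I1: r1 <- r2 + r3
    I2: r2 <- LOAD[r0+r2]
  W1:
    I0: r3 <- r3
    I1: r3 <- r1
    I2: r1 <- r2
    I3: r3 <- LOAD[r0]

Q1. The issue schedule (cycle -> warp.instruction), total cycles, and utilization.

cycle 0: W0.I0
cycle 1: W1.I0
cycle 2: W0.I1
cycle 3: W1.I1
cycle 4: W0.I2
cycle 5: W1.I2
cycle 6: W1.I3

Answer: 7 cycles, utilization 1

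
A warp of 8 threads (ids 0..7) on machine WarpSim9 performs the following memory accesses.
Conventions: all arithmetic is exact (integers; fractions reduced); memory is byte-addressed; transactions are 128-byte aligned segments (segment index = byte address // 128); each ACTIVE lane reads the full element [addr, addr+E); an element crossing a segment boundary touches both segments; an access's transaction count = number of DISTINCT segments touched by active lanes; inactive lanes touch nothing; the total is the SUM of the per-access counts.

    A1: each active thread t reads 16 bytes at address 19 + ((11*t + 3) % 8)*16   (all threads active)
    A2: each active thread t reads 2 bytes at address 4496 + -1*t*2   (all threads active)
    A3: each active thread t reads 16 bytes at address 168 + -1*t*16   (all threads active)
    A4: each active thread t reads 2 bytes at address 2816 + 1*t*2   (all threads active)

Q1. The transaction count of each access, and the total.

A1: 2 transactions
A2: 1 transaction
A3: 2 transactions
A4: 1 transaction

Answer: 2,1,2,1; total 6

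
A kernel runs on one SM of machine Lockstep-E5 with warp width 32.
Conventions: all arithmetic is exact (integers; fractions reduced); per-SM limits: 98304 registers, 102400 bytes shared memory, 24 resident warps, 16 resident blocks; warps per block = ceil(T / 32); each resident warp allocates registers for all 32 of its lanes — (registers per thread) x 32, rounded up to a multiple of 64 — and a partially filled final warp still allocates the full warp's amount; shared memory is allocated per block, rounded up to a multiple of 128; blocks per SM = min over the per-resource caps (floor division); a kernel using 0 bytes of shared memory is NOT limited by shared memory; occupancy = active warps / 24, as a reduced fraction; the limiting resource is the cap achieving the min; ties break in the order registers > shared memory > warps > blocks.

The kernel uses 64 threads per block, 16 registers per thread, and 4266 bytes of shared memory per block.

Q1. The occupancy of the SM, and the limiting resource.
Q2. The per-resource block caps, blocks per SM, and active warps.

Answer: occupancy 1, limited by warps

registers: 96 blocks
shared memory: 23 blocks
warps: 12 blocks
blocks: 16 blocks

Answer: 12 blocks, 24 active warps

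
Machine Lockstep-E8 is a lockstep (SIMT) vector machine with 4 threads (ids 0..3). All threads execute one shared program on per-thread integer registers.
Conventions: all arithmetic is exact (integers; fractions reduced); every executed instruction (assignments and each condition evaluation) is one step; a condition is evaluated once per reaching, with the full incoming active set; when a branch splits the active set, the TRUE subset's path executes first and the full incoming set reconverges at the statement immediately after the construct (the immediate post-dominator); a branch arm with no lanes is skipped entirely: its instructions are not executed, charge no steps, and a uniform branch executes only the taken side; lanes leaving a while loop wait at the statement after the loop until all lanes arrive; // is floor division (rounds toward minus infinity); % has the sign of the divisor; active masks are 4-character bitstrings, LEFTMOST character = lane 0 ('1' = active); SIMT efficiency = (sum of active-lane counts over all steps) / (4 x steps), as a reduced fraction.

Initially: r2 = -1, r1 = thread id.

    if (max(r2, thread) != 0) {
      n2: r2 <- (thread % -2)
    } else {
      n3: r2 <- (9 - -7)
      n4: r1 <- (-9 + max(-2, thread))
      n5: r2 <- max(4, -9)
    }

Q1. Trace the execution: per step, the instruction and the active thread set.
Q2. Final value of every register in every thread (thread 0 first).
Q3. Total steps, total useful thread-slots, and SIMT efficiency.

step 0: eval (max(r2, thread) != 0)  1111
step 1: r2 <- (thread % -2)          0111
step 2: r2 <- (9 - -7)               1000
step 3: r1 <- (-9 + max(-2, thread)) 1000
step 4: r2 <- max(4, -9)             1000

Answer: 5 steps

r2: 4,-1,0,-1
r1: -9,1,2,3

steps = 5; useful = 10; efficiency = 10/20 = 1/2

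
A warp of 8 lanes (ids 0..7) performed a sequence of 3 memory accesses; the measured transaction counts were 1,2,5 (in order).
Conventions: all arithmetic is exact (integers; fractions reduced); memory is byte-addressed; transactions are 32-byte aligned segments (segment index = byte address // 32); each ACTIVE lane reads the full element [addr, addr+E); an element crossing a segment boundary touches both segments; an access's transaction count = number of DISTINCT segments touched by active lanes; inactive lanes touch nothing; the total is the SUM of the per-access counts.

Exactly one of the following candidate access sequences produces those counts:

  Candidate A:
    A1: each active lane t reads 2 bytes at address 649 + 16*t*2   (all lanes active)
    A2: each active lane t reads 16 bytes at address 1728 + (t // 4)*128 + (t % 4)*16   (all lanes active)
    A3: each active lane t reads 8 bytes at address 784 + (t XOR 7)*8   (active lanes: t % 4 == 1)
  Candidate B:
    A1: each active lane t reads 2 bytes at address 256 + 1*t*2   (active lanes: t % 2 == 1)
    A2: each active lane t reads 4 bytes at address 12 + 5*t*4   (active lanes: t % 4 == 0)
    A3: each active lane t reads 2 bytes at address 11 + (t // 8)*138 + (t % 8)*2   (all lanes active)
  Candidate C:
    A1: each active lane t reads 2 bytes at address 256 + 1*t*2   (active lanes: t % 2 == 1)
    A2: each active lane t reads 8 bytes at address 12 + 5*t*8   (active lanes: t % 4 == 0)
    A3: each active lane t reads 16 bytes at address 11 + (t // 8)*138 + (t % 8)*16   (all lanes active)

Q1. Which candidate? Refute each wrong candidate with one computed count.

A: A1 gives 8 transactions, not 1
B: A3 gives 1 transaction, not 5
C: all counts match (1,2,5)

Answer: C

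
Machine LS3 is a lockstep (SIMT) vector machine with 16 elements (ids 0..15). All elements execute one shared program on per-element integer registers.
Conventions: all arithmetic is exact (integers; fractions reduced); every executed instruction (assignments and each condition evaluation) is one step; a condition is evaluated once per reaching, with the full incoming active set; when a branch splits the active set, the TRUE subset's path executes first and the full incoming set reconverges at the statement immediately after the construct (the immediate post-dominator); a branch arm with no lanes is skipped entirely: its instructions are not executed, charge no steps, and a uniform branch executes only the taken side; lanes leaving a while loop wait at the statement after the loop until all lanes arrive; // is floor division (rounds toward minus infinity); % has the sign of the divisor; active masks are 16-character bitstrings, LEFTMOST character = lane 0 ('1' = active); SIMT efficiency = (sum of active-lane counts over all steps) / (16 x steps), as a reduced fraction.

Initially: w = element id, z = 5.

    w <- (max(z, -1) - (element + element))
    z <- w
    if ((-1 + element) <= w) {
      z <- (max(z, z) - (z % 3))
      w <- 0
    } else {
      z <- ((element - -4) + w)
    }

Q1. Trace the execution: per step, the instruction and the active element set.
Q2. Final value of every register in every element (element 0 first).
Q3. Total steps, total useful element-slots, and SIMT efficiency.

step 0: w <- (max(z, -1) - (element + element)) 1111111111111111
step 1: z <- w                       1111111111111111
step 2: eval ((-1 + element) <= w)   1111111111111111
step 3: z <- (max(z, z) - (z % 3))   1110000000000000
step 4: w <- 0                       1110000000000000
step 5: z <- ((element - -4) + w)    0001111111111111

Answer: 6 steps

w: 0,0,0,-1,-3,-5,-7,-9,-11,-13,-15,-17,-19,-21,-23,-25
z: 3,3,0,6,5,4,3,2,1,0,-1,-2,-3,-4,-5,-6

steps = 6; useful = 67; efficiency = 67/96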